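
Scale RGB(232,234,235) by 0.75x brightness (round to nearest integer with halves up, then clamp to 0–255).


Multiply each channel by 0.75, round half up, clamp to [0, 255]
R: 232×0.75 = 174
G: 234×0.75 = 175.5 → round → 176
B: 235×0.75 = 176.25 → round → 176
= RGB(174, 176, 176)


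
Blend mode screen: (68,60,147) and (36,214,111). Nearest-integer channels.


Screen: C = 255 - (255-A)×(255-B)/255, rounded to nearest integer
R: 255 - (255-68)×(255-36)/255 = 255 - 40953/255 ≈ 255 - 160.600 = 94.400 → 94
G: 255 - (255-60)×(255-214)/255 = 255 - 7995/255 ≈ 255 - 31.353 = 223.647 → 224
B: 255 - (255-147)×(255-111)/255 = 255 - 15552/255 ≈ 255 - 60.988 = 194.012 → 194
= RGB(94, 224, 194)


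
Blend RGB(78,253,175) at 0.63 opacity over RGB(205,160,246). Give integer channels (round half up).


C = α×F + (1-α)×B, with 1-α = 0.37
R: 0.63×78 + 0.37×205 = 49.14 + 75.85 = 124.99 → 125
G: 0.63×253 + 0.37×160 = 159.39 + 59.20 = 218.59 → 219
B: 0.63×175 + 0.37×246 = 110.25 + 91.02 = 201.27 → 201
= RGB(125, 219, 201)


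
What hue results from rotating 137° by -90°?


New hue = (H + rotation) mod 360
New hue = (137 -90) mod 360
= 47 mod 360
= 47°


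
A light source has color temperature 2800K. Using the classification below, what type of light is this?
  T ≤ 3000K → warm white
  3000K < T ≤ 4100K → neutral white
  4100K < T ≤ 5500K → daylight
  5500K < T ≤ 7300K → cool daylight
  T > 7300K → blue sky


Temperature: 2800K
2800K ≤ 3000K → warm white
Classification: warm white


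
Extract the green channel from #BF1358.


Color: #BF1358
R = BF = 191
G = 13 = 19
B = 58 = 88
Green = 19


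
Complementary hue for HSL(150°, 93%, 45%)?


Complement = opposite side of color wheel = hue + 180°
H' = (150 + 180) mod 360 = 330°
S and L unchanged.
= HSL(330°, 93%, 45%)


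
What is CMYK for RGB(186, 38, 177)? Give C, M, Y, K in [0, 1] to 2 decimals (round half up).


R'=186/255≈0.7294, G'=38/255≈0.1490, B'=177/255≈0.6941
K = 1 - max(R',G',B') = 1 - 186/255 = 69/255 = 0.27058… → 0.27
(1-R'-K)/(1-K) simplifies to (max-R)/max with max = 186:
C = (186-186)/186 = 0/186 = 0 → 0.00
M = (186-38)/186 = 148/186 = 0.79569… → 0.80
Y = (186-177)/186 = 9/186 = 0.04838… → 0.05
= CMYK(0.00, 0.80, 0.05, 0.27)


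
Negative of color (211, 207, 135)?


Invert: (255-R, 255-G, 255-B)
R: 255-211 = 44
G: 255-207 = 48
B: 255-135 = 120
= RGB(44, 48, 120)


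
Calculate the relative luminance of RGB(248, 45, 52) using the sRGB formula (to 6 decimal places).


Linearize each channel (sRGB transfer function): c = v/255; c_lin = c/12.92 if c ≤ 0.04045, else ((c+0.055)/1.055)^2.4
  R: 248/255 ≈ 0.972549 > 0.04045 → ((0.972549+0.055)/1.055)^2.4 ≈ 0.938686
  G: 45/255 ≈ 0.176471 > 0.04045 → ((0.176471+0.055)/1.055)^2.4 ≈ 0.026241
  B: 52/255 ≈ 0.203922 > 0.04045 → ((0.203922+0.055)/1.055)^2.4 ≈ 0.034340
R_lin = 0.938686, G_lin = 0.026241, B_lin = 0.034340
L = 0.2126×R + 0.7152×G + 0.0722×B
L = 0.2126×0.938686 + 0.7152×0.026241 + 0.0722×0.034340
L ≈ 0.220812


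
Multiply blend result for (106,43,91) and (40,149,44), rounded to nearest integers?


Multiply: C = A×B/255, rounded to nearest integer
R: 106×40/255 = 4240/255 ≈ 16.627 → 17
G: 43×149/255 = 6407/255 ≈ 25.125 → 25
B: 91×44/255 = 4004/255 ≈ 15.702 → 16
= RGB(17, 25, 16)


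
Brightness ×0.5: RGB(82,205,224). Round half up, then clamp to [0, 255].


Multiply each channel by 0.5, round half up, clamp to [0, 255]
R: 82×0.5 = 41
G: 205×0.5 = 102.5 → round → 103
B: 224×0.5 = 112
= RGB(41, 103, 112)


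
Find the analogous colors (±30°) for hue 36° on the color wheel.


Base hue: 36°
Left analog: (36 - 30) mod 360 = 6°
Right analog: (36 + 30) mod 360 = 66°
Analogous hues = 6° and 66°


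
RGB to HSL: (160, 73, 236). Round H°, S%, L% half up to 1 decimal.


Normalize: R'=160/255≈0.6275, G'=73/255≈0.2863, B'=236/255≈0.9255
Max=236/255, Min=73/255, Δ=Max-Min=163/255
L = (Max+Min)/2 = (236+73)/510 = 309/510 = 0.60588… → L = 60.6%
L > 0.5 → S = Δ/(2-Max-Min) = 163/(510-236-73) = 163/201 = 0.81094… → S = 81.1%
(the 1/255 factors cancel in S and H, so raw channel differences can be used)
Max is B' → H = 60 × ((R-G)/Δ + 4) = 60 × ((160-73)/163 + 4)
  87/163 + 4 = 0.5337… + 4 = 4.5337…
  H = 60 × 4.5337… = 272.024…° → H = 272.0°
= HSL(272.0°, 81.1%, 60.6%)


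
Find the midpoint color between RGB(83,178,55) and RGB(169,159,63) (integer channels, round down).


Midpoint: each channel = ⌊(C₁+C₂)/2⌋
R: ⌊(83+169)/2⌋ = 126
G: ⌊(178+159)/2⌋ = 168
B: ⌊(55+63)/2⌋ = 59
= RGB(126, 168, 59)


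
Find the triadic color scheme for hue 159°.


Triadic: equally spaced at 120° intervals
H1 = 159°
H2 = (159 + 120) mod 360 = 279°
H3 = (159 + 240) mod 360 = 39°
Triadic = 159°, 279°, 39°


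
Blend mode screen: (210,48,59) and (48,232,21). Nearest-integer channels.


Screen: C = 255 - (255-A)×(255-B)/255, rounded to nearest integer
R: 255 - (255-210)×(255-48)/255 = 255 - 9315/255 ≈ 255 - 36.529 = 218.471 → 218
G: 255 - (255-48)×(255-232)/255 = 255 - 4761/255 ≈ 255 - 18.671 = 236.329 → 236
B: 255 - (255-59)×(255-21)/255 = 255 - 45864/255 ≈ 255 - 179.859 = 75.141 → 75
= RGB(218, 236, 75)


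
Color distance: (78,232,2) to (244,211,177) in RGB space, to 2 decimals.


d = √[(R₁-R₂)² + (G₁-G₂)² + (B₁-B₂)²]
d = √[(78-244)² + (232-211)² + (2-177)²]
d = √[27556 + 441 + 30625]
d = √58622
d ≈ 242.12


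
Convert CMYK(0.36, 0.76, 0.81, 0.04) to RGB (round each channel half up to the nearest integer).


R = 255 × (1-C) × (1-K) = 255 × 0.64 × 0.96 = 156.672 → 157
G = 255 × (1-M) × (1-K) = 255 × 0.24 × 0.96 = 58.752 → 59
B = 255 × (1-Y) × (1-K) = 255 × 0.19 × 0.96 = 46.512 → 47
= RGB(157, 59, 47)


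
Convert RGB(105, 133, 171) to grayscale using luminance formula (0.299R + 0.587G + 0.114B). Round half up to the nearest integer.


Gray = 0.299×R + 0.587×G + 0.114×B
Gray = 0.299×105 + 0.587×133 + 0.114×171
Gray = 31.395 + 78.071 + 19.494
Gray = 128.960 → round half up → 129
Gray = 129


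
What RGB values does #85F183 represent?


85 → 133 (R)
F1 → 241 (G)
83 → 131 (B)
= RGB(133, 241, 131)


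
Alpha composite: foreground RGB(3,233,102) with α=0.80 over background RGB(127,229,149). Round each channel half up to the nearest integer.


C = α×F + (1-α)×B, with 1-α = 0.20
R: 0.80×3 + 0.20×127 = 2.40 + 25.40 = 27.80 → 28
G: 0.80×233 + 0.20×229 = 186.40 + 45.80 = 232.20 → 232
B: 0.80×102 + 0.20×149 = 81.60 + 29.80 = 111.40 → 111
= RGB(28, 232, 111)


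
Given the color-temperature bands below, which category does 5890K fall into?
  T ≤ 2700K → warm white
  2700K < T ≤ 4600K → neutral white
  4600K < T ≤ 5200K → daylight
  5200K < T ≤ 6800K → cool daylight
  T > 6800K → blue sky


Temperature: 5890K
5200K < 5890K ≤ 6800K → cool daylight
Classification: cool daylight


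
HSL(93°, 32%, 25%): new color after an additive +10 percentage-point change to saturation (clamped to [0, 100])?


Original S = 32%
Adjustment = +10 percentage points
New S = 32 + (10) = 42
Clamp to [0, 100] → 42
= HSL(93°, 42%, 25%)


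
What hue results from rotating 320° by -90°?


New hue = (H + rotation) mod 360
New hue = (320 -90) mod 360
= 230 mod 360
= 230°


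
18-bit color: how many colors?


Colors = 2^bits = 2^18
= 262,144 colors


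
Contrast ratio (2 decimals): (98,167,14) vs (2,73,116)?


Linearize each sRGB channel c=v/255: c/12.92 if c ≤ 0.04045 else ((c+0.055)/1.055)^2.4
L = 0.2126×R_lin + 0.7152×G_lin + 0.0722×B_lin
Color 1 (98,167,14):
  R=98: 98/255≈0.3843 > 0.04045 → ((0.3843+0.055)/1.055)^2.4 ≈ 0.12214
  G=167: 167/255≈0.6549 > 0.04045 → ((0.6549+0.055)/1.055)^2.4 ≈ 0.38643
  B=14: 14/255≈0.0549 > 0.04045 → ((0.0549+0.055)/1.055)^2.4 ≈ 0.00439
  L1 = 0.2126×0.12214 + 0.7152×0.38643 + 0.0722×0.00439 ≈ 0.30266
Color 2 (2,73,116):
  R=2: 2/255≈0.0078 ≤ 0.04045 → 0.0078/12.92 ≈ 0.00061
  G=73: 73/255≈0.2863 > 0.04045 → ((0.2863+0.055)/1.055)^2.4 ≈ 0.06663
  B=116: 116/255≈0.4549 > 0.04045 → ((0.4549+0.055)/1.055)^2.4 ≈ 0.17465
  L2 = 0.2126×0.00061 + 0.7152×0.06663 + 0.0722×0.17465 ≈ 0.06039
Lighter = 0.30266, Darker = 0.06039
Ratio = (L_lighter + 0.05) / (L_darker + 0.05)
Ratio = (0.30266 + 0.05) / (0.06039 + 0.05) = 0.35266 / 0.11039 ≈ 3.1947
Ratio ≈ 3.19:1


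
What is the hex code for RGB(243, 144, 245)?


R = 243 → F3 (hex)
G = 144 → 90 (hex)
B = 245 → F5 (hex)
Hex = #F390F5


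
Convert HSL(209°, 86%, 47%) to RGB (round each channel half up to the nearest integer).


H=209°, S=0.86, L=0.47
C = (1-|2L-1|)×S = (1-|-0.06|)×0.86 = 0.8084
H' = H/60 = 209/60 ≈ 3.4833; X = C×(1-|H' mod 2 - 1|) ≈ 0.4177
m = L - C/2 = 0.47 - 0.4042 = 0.0658
Sector ⌊H'⌋ = 3 → (R',G',B') = (0.0, ≈0.4177, 0.8084)
RGB = ((R'+m)×255, (G'+m)×255, (B'+m)×255) = (16.779, 123.2857, 222.921)
Round half up → RGB(17, 123, 223)


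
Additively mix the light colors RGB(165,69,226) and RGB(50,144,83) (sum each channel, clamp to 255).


Additive: each channel = min(255, C₁+C₂)
R: 165+50 = 215 → 215
G: 69+144 = 213 → 213
B: 226+83 = 309 → 255
= RGB(215, 213, 255)


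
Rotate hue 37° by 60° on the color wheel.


New hue = (H + rotation) mod 360
New hue = (37 + 60) mod 360
= 97 mod 360
= 97°


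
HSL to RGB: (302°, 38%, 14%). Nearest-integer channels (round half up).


H=302°, S=0.38, L=0.14
C = (1-|2L-1|)×S = (1-|-0.72|)×0.38 = 0.1064
H' = H/60 = 302/60 ≈ 5.0333; X = C×(1-|H' mod 2 - 1|) ≈ 0.1029
m = L - C/2 = 0.14 - 0.0532 = 0.0868
Sector ⌊H'⌋ = 5 → (R',G',B') = (0.1064, 0.0, ≈0.1029)
RGB = ((R'+m)×255, (G'+m)×255, (B'+m)×255) = (49.266, 22.134, 48.3616)
Round half up → RGB(49, 22, 48)


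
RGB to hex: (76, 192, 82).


R = 76 → 4C (hex)
G = 192 → C0 (hex)
B = 82 → 52 (hex)
Hex = #4CC052


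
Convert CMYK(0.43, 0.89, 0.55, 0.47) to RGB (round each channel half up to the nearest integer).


R = 255 × (1-C) × (1-K) = 255 × 0.57 × 0.53 = 77.0355 → 77
G = 255 × (1-M) × (1-K) = 255 × 0.11 × 0.53 = 14.8665 → 15
B = 255 × (1-Y) × (1-K) = 255 × 0.45 × 0.53 = 60.8175 → 61
= RGB(77, 15, 61)


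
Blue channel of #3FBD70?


Color: #3FBD70
R = 3F = 63
G = BD = 189
B = 70 = 112
Blue = 112


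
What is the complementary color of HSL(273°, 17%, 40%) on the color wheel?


Complement = opposite side of color wheel = hue + 180°
H' = (273 + 180) mod 360 = 93°
S and L unchanged.
= HSL(93°, 17%, 40%)


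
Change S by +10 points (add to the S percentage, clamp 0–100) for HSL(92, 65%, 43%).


Original S = 65%
Adjustment = +10 percentage points
New S = 65 + (10) = 75
Clamp to [0, 100] → 75
= HSL(92°, 75%, 43%)


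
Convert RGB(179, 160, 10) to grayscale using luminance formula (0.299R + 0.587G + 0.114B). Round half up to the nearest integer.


Gray = 0.299×R + 0.587×G + 0.114×B
Gray = 0.299×179 + 0.587×160 + 0.114×10
Gray = 53.521 + 93.920 + 1.140
Gray = 148.581 → round half up → 149
Gray = 149


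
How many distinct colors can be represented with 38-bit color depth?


Colors = 2^bits = 2^38
= 274,877,906,944 colors


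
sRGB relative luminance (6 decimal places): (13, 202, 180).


Linearize each channel (sRGB transfer function): c = v/255; c_lin = c/12.92 if c ≤ 0.04045, else ((c+0.055)/1.055)^2.4
  R: 13/255 ≈ 0.050980 > 0.04045 → ((0.050980+0.055)/1.055)^2.4 ≈ 0.004025
  G: 202/255 ≈ 0.792157 > 0.04045 → ((0.792157+0.055)/1.055)^2.4 ≈ 0.590619
  B: 180/255 ≈ 0.705882 > 0.04045 → ((0.705882+0.055)/1.055)^2.4 ≈ 0.456411
R_lin = 0.004025, G_lin = 0.590619, B_lin = 0.456411
L = 0.2126×R + 0.7152×G + 0.0722×B
L = 0.2126×0.004025 + 0.7152×0.590619 + 0.0722×0.456411
L ≈ 0.456219


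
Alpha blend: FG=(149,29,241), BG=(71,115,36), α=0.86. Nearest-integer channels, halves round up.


C = α×F + (1-α)×B, with 1-α = 0.14
R: 0.86×149 + 0.14×71 = 128.14 + 9.94 = 138.08 → 138
G: 0.86×29 + 0.14×115 = 24.94 + 16.10 = 41.04 → 41
B: 0.86×241 + 0.14×36 = 207.26 + 5.04 = 212.30 → 212
= RGB(138, 41, 212)


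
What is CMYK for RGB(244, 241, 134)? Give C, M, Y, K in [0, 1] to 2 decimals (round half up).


R'=244/255≈0.9569, G'=241/255≈0.9451, B'=134/255≈0.5255
K = 1 - max(R',G',B') = 1 - 244/255 = 11/255 = 0.04313… → 0.04
(1-R'-K)/(1-K) simplifies to (max-R)/max with max = 244:
C = (244-244)/244 = 0/244 = 0 → 0.00
M = (244-241)/244 = 3/244 = 0.01229… → 0.01
Y = (244-134)/244 = 110/244 = 0.45081… → 0.45
= CMYK(0.00, 0.01, 0.45, 0.04)


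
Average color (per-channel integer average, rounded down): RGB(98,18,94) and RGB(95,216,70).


Midpoint: each channel = ⌊(C₁+C₂)/2⌋
R: ⌊(98+95)/2⌋ = 96
G: ⌊(18+216)/2⌋ = 117
B: ⌊(94+70)/2⌋ = 82
= RGB(96, 117, 82)


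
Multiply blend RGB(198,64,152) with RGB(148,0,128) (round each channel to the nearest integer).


Multiply: C = A×B/255, rounded to nearest integer
R: 198×148/255 = 29304/255 ≈ 114.918 → 115
G: 64×0/255 = 0/255 ≈ 0.000 → 0
B: 152×128/255 = 19456/255 ≈ 76.298 → 76
= RGB(115, 0, 76)


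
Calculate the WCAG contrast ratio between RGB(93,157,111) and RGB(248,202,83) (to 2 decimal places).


Linearize each sRGB channel c=v/255: c/12.92 if c ≤ 0.04045 else ((c+0.055)/1.055)^2.4
L = 0.2126×R_lin + 0.7152×G_lin + 0.0722×B_lin
Color 1 (93,157,111):
  R=93: 93/255≈0.3647 > 0.04045 → ((0.3647+0.055)/1.055)^2.4 ≈ 0.10946
  G=157: 157/255≈0.6157 > 0.04045 → ((0.6157+0.055)/1.055)^2.4 ≈ 0.33716
  B=111: 111/255≈0.4353 > 0.04045 → ((0.4353+0.055)/1.055)^2.4 ≈ 0.15896
  L1 = 0.2126×0.10946 + 0.7152×0.33716 + 0.0722×0.15896 ≈ 0.27589
Color 2 (248,202,83):
  R=248: 248/255≈0.9725 > 0.04045 → ((0.9725+0.055)/1.055)^2.4 ≈ 0.93869
  G=202: 202/255≈0.7922 > 0.04045 → ((0.7922+0.055)/1.055)^2.4 ≈ 0.59062
  B=83: 83/255≈0.3255 > 0.04045 → ((0.3255+0.055)/1.055)^2.4 ≈ 0.08650
  L2 = 0.2126×0.93869 + 0.7152×0.59062 + 0.0722×0.08650 ≈ 0.62822
Lighter = 0.62822, Darker = 0.27589
Ratio = (L_lighter + 0.05) / (L_darker + 0.05)
Ratio = (0.62822 + 0.05) / (0.27589 + 0.05) = 0.67822 / 0.32589 ≈ 2.0811
Ratio ≈ 2.08:1


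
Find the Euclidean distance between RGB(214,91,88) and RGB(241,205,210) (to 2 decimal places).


d = √[(R₁-R₂)² + (G₁-G₂)² + (B₁-B₂)²]
d = √[(214-241)² + (91-205)² + (88-210)²]
d = √[729 + 12996 + 14884]
d = √28609
d ≈ 169.14


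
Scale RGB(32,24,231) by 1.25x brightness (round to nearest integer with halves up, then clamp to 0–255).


Multiply each channel by 1.25, round half up, clamp to [0, 255]
R: 32×1.25 = 40
G: 24×1.25 = 30
B: 231×1.25 = 288.75 → round → 289 → clamp → 255
= RGB(40, 30, 255)


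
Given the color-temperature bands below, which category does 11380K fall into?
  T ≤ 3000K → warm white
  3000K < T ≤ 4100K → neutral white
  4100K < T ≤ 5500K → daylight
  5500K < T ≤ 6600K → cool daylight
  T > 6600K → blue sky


Temperature: 11380K
11380K > 6600K → blue sky
Classification: blue sky


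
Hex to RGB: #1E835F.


1E → 30 (R)
83 → 131 (G)
5F → 95 (B)
= RGB(30, 131, 95)


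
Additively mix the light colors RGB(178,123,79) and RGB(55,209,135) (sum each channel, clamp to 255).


Additive: each channel = min(255, C₁+C₂)
R: 178+55 = 233 → 233
G: 123+209 = 332 → 255
B: 79+135 = 214 → 214
= RGB(233, 255, 214)


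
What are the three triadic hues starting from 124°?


Triadic: equally spaced at 120° intervals
H1 = 124°
H2 = (124 + 120) mod 360 = 244°
H3 = (124 + 240) mod 360 = 4°
Triadic = 124°, 244°, 4°


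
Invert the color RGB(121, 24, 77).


Invert: (255-R, 255-G, 255-B)
R: 255-121 = 134
G: 255-24 = 231
B: 255-77 = 178
= RGB(134, 231, 178)


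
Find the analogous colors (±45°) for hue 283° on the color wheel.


Base hue: 283°
Left analog: (283 - 45) mod 360 = 238°
Right analog: (283 + 45) mod 360 = 328°
Analogous hues = 238° and 328°


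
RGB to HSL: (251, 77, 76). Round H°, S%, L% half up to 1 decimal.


Normalize: R'=251/255≈0.9843, G'=77/255≈0.3020, B'=76/255≈0.2980
Max=251/255, Min=76/255, Δ=Max-Min=175/255
L = (Max+Min)/2 = (251+76)/510 = 327/510 = 0.64117… → L = 64.1%
L > 0.5 → S = Δ/(2-Max-Min) = 175/(510-251-76) = 175/183 = 0.95628… → S = 95.6%
(the 1/255 factors cancel in S and H, so raw channel differences can be used)
Max is R' → H = 60 × (((G-B)/Δ) mod 6) = 60 × (((77-76)/175) mod 6)
  1/175 = 0.0057…
  H = 60 × 0.0057… = 0.342…° → H = 0.3°
= HSL(0.3°, 95.6%, 64.1%)


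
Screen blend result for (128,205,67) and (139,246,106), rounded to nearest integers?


Screen: C = 255 - (255-A)×(255-B)/255, rounded to nearest integer
R: 255 - (255-128)×(255-139)/255 = 255 - 14732/255 ≈ 255 - 57.773 = 197.227 → 197
G: 255 - (255-205)×(255-246)/255 = 255 - 450/255 ≈ 255 - 1.765 = 253.235 → 253
B: 255 - (255-67)×(255-106)/255 = 255 - 28012/255 ≈ 255 - 109.851 = 145.149 → 145
= RGB(197, 253, 145)


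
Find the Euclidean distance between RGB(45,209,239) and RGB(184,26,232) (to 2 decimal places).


d = √[(R₁-R₂)² + (G₁-G₂)² + (B₁-B₂)²]
d = √[(45-184)² + (209-26)² + (239-232)²]
d = √[19321 + 33489 + 49]
d = √52859
d ≈ 229.91


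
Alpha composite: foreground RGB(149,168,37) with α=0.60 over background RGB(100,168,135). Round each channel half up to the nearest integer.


C = α×F + (1-α)×B, with 1-α = 0.40
R: 0.60×149 + 0.40×100 = 89.40 + 40.00 = 129.40 → 129
G: 0.60×168 + 0.40×168 = 100.80 + 67.20 = 168.00 → 168
B: 0.60×37 + 0.40×135 = 22.20 + 54.00 = 76.20 → 76
= RGB(129, 168, 76)


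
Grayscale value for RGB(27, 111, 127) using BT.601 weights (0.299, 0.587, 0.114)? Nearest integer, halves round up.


Gray = 0.299×R + 0.587×G + 0.114×B
Gray = 0.299×27 + 0.587×111 + 0.114×127
Gray = 8.073 + 65.157 + 14.478
Gray = 87.708 → round half up → 88
Gray = 88


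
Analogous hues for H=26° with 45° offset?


Base hue: 26°
Left analog: (26 - 45) mod 360 = 341°
Right analog: (26 + 45) mod 360 = 71°
Analogous hues = 341° and 71°


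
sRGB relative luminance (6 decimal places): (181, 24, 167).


Linearize each channel (sRGB transfer function): c = v/255; c_lin = c/12.92 if c ≤ 0.04045, else ((c+0.055)/1.055)^2.4
  R: 181/255 ≈ 0.709804 > 0.04045 → ((0.709804+0.055)/1.055)^2.4 ≈ 0.462077
  G: 24/255 ≈ 0.094118 > 0.04045 → ((0.094118+0.055)/1.055)^2.4 ≈ 0.009134
  B: 167/255 ≈ 0.654902 > 0.04045 → ((0.654902+0.055)/1.055)^2.4 ≈ 0.386429
R_lin = 0.462077, G_lin = 0.009134, B_lin = 0.386429
L = 0.2126×R + 0.7152×G + 0.0722×B
L = 0.2126×0.462077 + 0.7152×0.009134 + 0.0722×0.386429
L ≈ 0.132670


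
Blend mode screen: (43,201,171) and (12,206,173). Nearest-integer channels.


Screen: C = 255 - (255-A)×(255-B)/255, rounded to nearest integer
R: 255 - (255-43)×(255-12)/255 = 255 - 51516/255 ≈ 255 - 202.024 = 52.976 → 53
G: 255 - (255-201)×(255-206)/255 = 255 - 2646/255 ≈ 255 - 10.376 = 244.624 → 245
B: 255 - (255-171)×(255-173)/255 = 255 - 6888/255 ≈ 255 - 27.012 = 227.988 → 228
= RGB(53, 245, 228)


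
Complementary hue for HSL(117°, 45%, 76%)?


Complement = opposite side of color wheel = hue + 180°
H' = (117 + 180) mod 360 = 297°
S and L unchanged.
= HSL(297°, 45%, 76%)


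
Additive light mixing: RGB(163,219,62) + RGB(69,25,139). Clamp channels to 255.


Additive: each channel = min(255, C₁+C₂)
R: 163+69 = 232 → 232
G: 219+25 = 244 → 244
B: 62+139 = 201 → 201
= RGB(232, 244, 201)


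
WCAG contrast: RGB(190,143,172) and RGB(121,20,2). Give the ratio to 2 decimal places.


Linearize each sRGB channel c=v/255: c/12.92 if c ≤ 0.04045 else ((c+0.055)/1.055)^2.4
L = 0.2126×R_lin + 0.7152×G_lin + 0.0722×B_lin
Color 1 (190,143,172):
  R=190: 190/255≈0.7451 > 0.04045 → ((0.7451+0.055)/1.055)^2.4 ≈ 0.51492
  G=143: 143/255≈0.5608 > 0.04045 → ((0.5608+0.055)/1.055)^2.4 ≈ 0.27468
  B=172: 172/255≈0.6745 > 0.04045 → ((0.6745+0.055)/1.055)^2.4 ≈ 0.41254
  L1 = 0.2126×0.51492 + 0.7152×0.27468 + 0.0722×0.41254 ≈ 0.33571
Color 2 (121,20,2):
  R=121: 121/255≈0.4745 > 0.04045 → ((0.4745+0.055)/1.055)^2.4 ≈ 0.19120
  G=20: 20/255≈0.0784 > 0.04045 → ((0.0784+0.055)/1.055)^2.4 ≈ 0.00700
  B=2: 2/255≈0.0078 ≤ 0.04045 → 0.0078/12.92 ≈ 0.00061
  L2 = 0.2126×0.19120 + 0.7152×0.00700 + 0.0722×0.00061 ≈ 0.04570
Lighter = 0.33571, Darker = 0.04570
Ratio = (L_lighter + 0.05) / (L_darker + 0.05)
Ratio = (0.33571 + 0.05) / (0.04570 + 0.05) = 0.38571 / 0.09570 ≈ 4.0305
Ratio ≈ 4.03:1


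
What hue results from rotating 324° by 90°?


New hue = (H + rotation) mod 360
New hue = (324 + 90) mod 360
= 414 mod 360
= 54°


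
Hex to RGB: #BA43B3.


BA → 186 (R)
43 → 67 (G)
B3 → 179 (B)
= RGB(186, 67, 179)


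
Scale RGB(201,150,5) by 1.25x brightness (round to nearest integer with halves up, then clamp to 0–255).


Multiply each channel by 1.25, round half up, clamp to [0, 255]
R: 201×1.25 = 251.25 → round → 251
G: 150×1.25 = 187.5 → round → 188
B: 5×1.25 = 6.25 → round → 6
= RGB(251, 188, 6)


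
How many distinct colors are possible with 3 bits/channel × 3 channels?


Total bits = 3 bits/channel × 3 channels = 9 bits
Distinct colors = 2^9
= 512 colors


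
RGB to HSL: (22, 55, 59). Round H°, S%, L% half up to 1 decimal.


Normalize: R'=22/255≈0.0863, G'=55/255≈0.2157, B'=59/255≈0.2314
Max=59/255, Min=22/255, Δ=Max-Min=37/255
L = (Max+Min)/2 = (59+22)/510 = 81/510 = 0.15882… → L = 15.9%
L ≤ 0.5 → S = Δ/(Max+Min) = 37/(59+22) = 37/81 = 0.45679… → S = 45.7%
(the 1/255 factors cancel in S and H, so raw channel differences can be used)
Max is B' → H = 60 × ((R-G)/Δ + 4) = 60 × ((22-55)/37 + 4)
  -33/37 + 4 = -0.8918… + 4 = 3.1081…
  H = 60 × 3.1081… = 186.486…° → H = 186.5°
= HSL(186.5°, 45.7%, 15.9%)


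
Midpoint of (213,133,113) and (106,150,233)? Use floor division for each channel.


Midpoint: each channel = ⌊(C₁+C₂)/2⌋
R: ⌊(213+106)/2⌋ = 159
G: ⌊(133+150)/2⌋ = 141
B: ⌊(113+233)/2⌋ = 173
= RGB(159, 141, 173)


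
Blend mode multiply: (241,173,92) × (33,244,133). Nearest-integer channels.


Multiply: C = A×B/255, rounded to nearest integer
R: 241×33/255 = 7953/255 ≈ 31.188 → 31
G: 173×244/255 = 42212/255 ≈ 165.537 → 166
B: 92×133/255 = 12236/255 ≈ 47.984 → 48
= RGB(31, 166, 48)


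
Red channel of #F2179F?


Color: #F2179F
R = F2 = 242
G = 17 = 23
B = 9F = 159
Red = 242


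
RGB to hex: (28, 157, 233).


R = 28 → 1C (hex)
G = 157 → 9D (hex)
B = 233 → E9 (hex)
Hex = #1C9DE9


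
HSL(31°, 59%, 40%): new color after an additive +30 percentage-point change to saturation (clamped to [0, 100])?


Original S = 59%
Adjustment = +30 percentage points
New S = 59 + (30) = 89
Clamp to [0, 100] → 89
= HSL(31°, 89%, 40%)


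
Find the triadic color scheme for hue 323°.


Triadic: equally spaced at 120° intervals
H1 = 323°
H2 = (323 + 120) mod 360 = 83°
H3 = (323 + 240) mod 360 = 203°
Triadic = 323°, 83°, 203°


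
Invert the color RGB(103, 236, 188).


Invert: (255-R, 255-G, 255-B)
R: 255-103 = 152
G: 255-236 = 19
B: 255-188 = 67
= RGB(152, 19, 67)


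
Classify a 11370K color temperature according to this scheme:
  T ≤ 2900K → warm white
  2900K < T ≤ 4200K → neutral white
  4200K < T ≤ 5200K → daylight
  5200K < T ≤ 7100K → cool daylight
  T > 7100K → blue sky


Temperature: 11370K
11370K > 7100K → blue sky
Classification: blue sky


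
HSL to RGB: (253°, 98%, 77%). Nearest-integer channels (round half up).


H=253°, S=0.98, L=0.77
C = (1-|2L-1|)×S = (1-|0.54|)×0.98 = 0.4508
H' = H/60 = 253/60 ≈ 4.2167; X = C×(1-|H' mod 2 - 1|) ≈ 0.0977
m = L - C/2 = 0.77 - 0.2254 = 0.5446
Sector ⌊H'⌋ = 4 → (R',G',B') = (≈0.0977, 0.0, 0.4508)
RGB = ((R'+m)×255, (G'+m)×255, (B'+m)×255) = (163.7797, 138.873, 253.827)
Round half up → RGB(164, 139, 254)


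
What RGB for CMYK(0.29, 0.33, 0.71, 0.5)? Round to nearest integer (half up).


R = 255 × (1-C) × (1-K) = 255 × 0.71 × 0.50 = 90.525 → 91
G = 255 × (1-M) × (1-K) = 255 × 0.67 × 0.50 = 85.425 → 85
B = 255 × (1-Y) × (1-K) = 255 × 0.29 × 0.50 = 36.975 → 37
= RGB(91, 85, 37)


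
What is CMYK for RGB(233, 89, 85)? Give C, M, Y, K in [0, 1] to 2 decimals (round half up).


R'=233/255≈0.9137, G'=89/255≈0.3490, B'=85/255≈0.3333
K = 1 - max(R',G',B') = 1 - 233/255 = 22/255 = 0.08627… → 0.09
(1-R'-K)/(1-K) simplifies to (max-R)/max with max = 233:
C = (233-233)/233 = 0/233 = 0 → 0.00
M = (233-89)/233 = 144/233 = 0.61802… → 0.62
Y = (233-85)/233 = 148/233 = 0.63519… → 0.64
= CMYK(0.00, 0.62, 0.64, 0.09)


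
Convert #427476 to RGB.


42 → 66 (R)
74 → 116 (G)
76 → 118 (B)
= RGB(66, 116, 118)


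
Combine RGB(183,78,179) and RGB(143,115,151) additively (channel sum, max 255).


Additive: each channel = min(255, C₁+C₂)
R: 183+143 = 326 → 255
G: 78+115 = 193 → 193
B: 179+151 = 330 → 255
= RGB(255, 193, 255)


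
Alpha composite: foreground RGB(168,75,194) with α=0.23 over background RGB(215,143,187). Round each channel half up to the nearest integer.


C = α×F + (1-α)×B, with 1-α = 0.77
R: 0.23×168 + 0.77×215 = 38.64 + 165.55 = 204.19 → 204
G: 0.23×75 + 0.77×143 = 17.25 + 110.11 = 127.36 → 127
B: 0.23×194 + 0.77×187 = 44.62 + 143.99 = 188.61 → 189
= RGB(204, 127, 189)


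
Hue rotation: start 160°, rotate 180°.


New hue = (H + rotation) mod 360
New hue = (160 + 180) mod 360
= 340 mod 360
= 340°


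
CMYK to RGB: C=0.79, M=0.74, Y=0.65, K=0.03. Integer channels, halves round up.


R = 255 × (1-C) × (1-K) = 255 × 0.21 × 0.97 = 51.9435 → 52
G = 255 × (1-M) × (1-K) = 255 × 0.26 × 0.97 = 64.311 → 64
B = 255 × (1-Y) × (1-K) = 255 × 0.35 × 0.97 = 86.5725 → 87
= RGB(52, 64, 87)


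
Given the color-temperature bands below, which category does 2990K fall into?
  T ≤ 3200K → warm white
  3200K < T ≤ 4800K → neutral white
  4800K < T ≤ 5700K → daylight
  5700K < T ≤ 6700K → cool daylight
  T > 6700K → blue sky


Temperature: 2990K
2990K ≤ 3200K → warm white
Classification: warm white


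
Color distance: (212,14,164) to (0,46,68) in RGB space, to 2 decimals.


d = √[(R₁-R₂)² + (G₁-G₂)² + (B₁-B₂)²]
d = √[(212-0)² + (14-46)² + (164-68)²]
d = √[44944 + 1024 + 9216]
d = √55184
d ≈ 234.91


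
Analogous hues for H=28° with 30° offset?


Base hue: 28°
Left analog: (28 - 30) mod 360 = 358°
Right analog: (28 + 30) mod 360 = 58°
Analogous hues = 358° and 58°


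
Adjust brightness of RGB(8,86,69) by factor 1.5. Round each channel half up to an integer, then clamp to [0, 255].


Multiply each channel by 1.5, round half up, clamp to [0, 255]
R: 8×1.5 = 12
G: 86×1.5 = 129
B: 69×1.5 = 103.5 → round → 104
= RGB(12, 129, 104)


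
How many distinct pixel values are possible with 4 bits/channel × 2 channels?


Total bits = 4 bits/channel × 2 channels = 8 bits
Distinct pixel values = 2^8
= 256 pixel values


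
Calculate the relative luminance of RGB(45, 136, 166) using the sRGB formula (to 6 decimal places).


Linearize each channel (sRGB transfer function): c = v/255; c_lin = c/12.92 if c ≤ 0.04045, else ((c+0.055)/1.055)^2.4
  R: 45/255 ≈ 0.176471 > 0.04045 → ((0.176471+0.055)/1.055)^2.4 ≈ 0.026241
  G: 136/255 ≈ 0.533333 > 0.04045 → ((0.533333+0.055)/1.055)^2.4 ≈ 0.246201
  B: 166/255 ≈ 0.650980 > 0.04045 → ((0.650980+0.055)/1.055)^2.4 ≈ 0.381326
R_lin = 0.026241, G_lin = 0.246201, B_lin = 0.381326
L = 0.2126×R + 0.7152×G + 0.0722×B
L = 0.2126×0.026241 + 0.7152×0.246201 + 0.0722×0.381326
L ≈ 0.209194


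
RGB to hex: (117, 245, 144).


R = 117 → 75 (hex)
G = 245 → F5 (hex)
B = 144 → 90 (hex)
Hex = #75F590


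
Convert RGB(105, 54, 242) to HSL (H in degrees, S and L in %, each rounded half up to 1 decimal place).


Normalize: R'=105/255≈0.4118, G'=54/255≈0.2118, B'=242/255≈0.9490
Max=242/255, Min=54/255, Δ=Max-Min=188/255
L = (Max+Min)/2 = (242+54)/510 = 296/510 = 0.58039… → L = 58.0%
L > 0.5 → S = Δ/(2-Max-Min) = 188/(510-242-54) = 188/214 = 0.87850… → S = 87.9%
(the 1/255 factors cancel in S and H, so raw channel differences can be used)
Max is B' → H = 60 × ((R-G)/Δ + 4) = 60 × ((105-54)/188 + 4)
  51/188 + 4 = 0.2712… + 4 = 4.2712…
  H = 60 × 4.2712… = 256.276…° → H = 256.3°
= HSL(256.3°, 87.9%, 58.0%)


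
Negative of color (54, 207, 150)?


Invert: (255-R, 255-G, 255-B)
R: 255-54 = 201
G: 255-207 = 48
B: 255-150 = 105
= RGB(201, 48, 105)


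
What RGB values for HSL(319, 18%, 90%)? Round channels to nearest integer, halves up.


H=319°, S=0.18, L=0.90
C = (1-|2L-1|)×S = (1-|0.80|)×0.18 = 0.036
H' = H/60 = 319/60 ≈ 5.3167; X = C×(1-|H' mod 2 - 1|) = 0.0246
m = L - C/2 = 0.90 - 0.018 = 0.882
Sector ⌊H'⌋ = 5 → (R',G',B') = (0.036, 0.0, 0.0246)
RGB = ((R'+m)×255, (G'+m)×255, (B'+m)×255) = (234.09, 224.91, 231.183)
Round half up → RGB(234, 225, 231)


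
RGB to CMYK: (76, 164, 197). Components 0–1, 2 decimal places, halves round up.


R'=76/255≈0.2980, G'=164/255≈0.6431, B'=197/255≈0.7725
K = 1 - max(R',G',B') = 1 - 197/255 = 58/255 = 0.22745… → 0.23
(1-R'-K)/(1-K) simplifies to (max-R)/max with max = 197:
C = (197-76)/197 = 121/197 = 0.61421… → 0.61
M = (197-164)/197 = 33/197 = 0.16751… → 0.17
Y = (197-197)/197 = 0/197 = 0 → 0.00
= CMYK(0.61, 0.17, 0.00, 0.23)


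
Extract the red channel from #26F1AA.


Color: #26F1AA
R = 26 = 38
G = F1 = 241
B = AA = 170
Red = 38


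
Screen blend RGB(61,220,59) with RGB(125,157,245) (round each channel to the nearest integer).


Screen: C = 255 - (255-A)×(255-B)/255, rounded to nearest integer
R: 255 - (255-61)×(255-125)/255 = 255 - 25220/255 ≈ 255 - 98.902 = 156.098 → 156
G: 255 - (255-220)×(255-157)/255 = 255 - 3430/255 ≈ 255 - 13.451 = 241.549 → 242
B: 255 - (255-59)×(255-245)/255 = 255 - 1960/255 ≈ 255 - 7.686 = 247.314 → 247
= RGB(156, 242, 247)


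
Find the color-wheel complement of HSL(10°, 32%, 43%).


Complement = opposite side of color wheel = hue + 180°
H' = (10 + 180) mod 360 = 190°
S and L unchanged.
= HSL(190°, 32%, 43%)


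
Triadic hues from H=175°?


Triadic: equally spaced at 120° intervals
H1 = 175°
H2 = (175 + 120) mod 360 = 295°
H3 = (175 + 240) mod 360 = 55°
Triadic = 175°, 295°, 55°


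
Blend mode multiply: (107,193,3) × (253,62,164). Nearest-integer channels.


Multiply: C = A×B/255, rounded to nearest integer
R: 107×253/255 = 27071/255 ≈ 106.161 → 106
G: 193×62/255 = 11966/255 ≈ 46.925 → 47
B: 3×164/255 = 492/255 ≈ 1.929 → 2
= RGB(106, 47, 2)


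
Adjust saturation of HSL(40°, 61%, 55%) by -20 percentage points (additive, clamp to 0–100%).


Original S = 61%
Adjustment = -20 percentage points
New S = 61 + (-20) = 41
Clamp to [0, 100] → 41
= HSL(40°, 41%, 55%)


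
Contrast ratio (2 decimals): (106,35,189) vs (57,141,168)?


Linearize each sRGB channel c=v/255: c/12.92 if c ≤ 0.04045 else ((c+0.055)/1.055)^2.4
L = 0.2126×R_lin + 0.7152×G_lin + 0.0722×B_lin
Color 1 (106,35,189):
  R=106: 106/255≈0.4157 > 0.04045 → ((0.4157+0.055)/1.055)^2.4 ≈ 0.14413
  G=35: 35/255≈0.1373 > 0.04045 → ((0.1373+0.055)/1.055)^2.4 ≈ 0.01681
  B=189: 189/255≈0.7412 > 0.04045 → ((0.7412+0.055)/1.055)^2.4 ≈ 0.50888
  L1 = 0.2126×0.14413 + 0.7152×0.01681 + 0.0722×0.50888 ≈ 0.07940
Color 2 (57,141,168):
  R=57: 57/255≈0.2235 > 0.04045 → ((0.2235+0.055)/1.055)^2.4 ≈ 0.04092
  G=141: 141/255≈0.5529 > 0.04045 → ((0.5529+0.055)/1.055)^2.4 ≈ 0.26636
  B=168: 168/255≈0.6588 > 0.04045 → ((0.6588+0.055)/1.055)^2.4 ≈ 0.39157
  L2 = 0.2126×0.04092 + 0.7152×0.26636 + 0.0722×0.39157 ≈ 0.22747
Lighter = 0.22747, Darker = 0.07940
Ratio = (L_lighter + 0.05) / (L_darker + 0.05)
Ratio = (0.22747 + 0.05) / (0.07940 + 0.05) = 0.27747 / 0.12940 ≈ 2.1442
Ratio ≈ 2.14:1


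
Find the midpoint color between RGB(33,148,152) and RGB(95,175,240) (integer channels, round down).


Midpoint: each channel = ⌊(C₁+C₂)/2⌋
R: ⌊(33+95)/2⌋ = 64
G: ⌊(148+175)/2⌋ = 161
B: ⌊(152+240)/2⌋ = 196
= RGB(64, 161, 196)


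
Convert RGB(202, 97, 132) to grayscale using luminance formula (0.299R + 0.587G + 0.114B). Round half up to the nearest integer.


Gray = 0.299×R + 0.587×G + 0.114×B
Gray = 0.299×202 + 0.587×97 + 0.114×132
Gray = 60.398 + 56.939 + 15.048
Gray = 132.385 → round half up → 132
Gray = 132


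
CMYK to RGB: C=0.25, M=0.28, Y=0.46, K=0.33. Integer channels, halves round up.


R = 255 × (1-C) × (1-K) = 255 × 0.75 × 0.67 = 128.1375 → 128
G = 255 × (1-M) × (1-K) = 255 × 0.72 × 0.67 = 123.012 → 123
B = 255 × (1-Y) × (1-K) = 255 × 0.54 × 0.67 = 92.259 → 92
= RGB(128, 123, 92)


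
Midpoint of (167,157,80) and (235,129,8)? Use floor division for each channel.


Midpoint: each channel = ⌊(C₁+C₂)/2⌋
R: ⌊(167+235)/2⌋ = 201
G: ⌊(157+129)/2⌋ = 143
B: ⌊(80+8)/2⌋ = 44
= RGB(201, 143, 44)


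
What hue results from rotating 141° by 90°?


New hue = (H + rotation) mod 360
New hue = (141 + 90) mod 360
= 231 mod 360
= 231°


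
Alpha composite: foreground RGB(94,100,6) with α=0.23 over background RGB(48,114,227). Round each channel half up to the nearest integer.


C = α×F + (1-α)×B, with 1-α = 0.77
R: 0.23×94 + 0.77×48 = 21.62 + 36.96 = 58.58 → 59
G: 0.23×100 + 0.77×114 = 23.00 + 87.78 = 110.78 → 111
B: 0.23×6 + 0.77×227 = 1.38 + 174.79 = 176.17 → 176
= RGB(59, 111, 176)


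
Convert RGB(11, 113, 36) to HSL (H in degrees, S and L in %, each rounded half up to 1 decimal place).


Normalize: R'=11/255≈0.0431, G'=113/255≈0.4431, B'=36/255≈0.1412
Max=113/255, Min=11/255, Δ=Max-Min=102/255
L = (Max+Min)/2 = (113+11)/510 = 124/510 = 0.24313… → L = 24.3%
L ≤ 0.5 → S = Δ/(Max+Min) = 102/(113+11) = 102/124 = 0.82258… → S = 82.3%
(the 1/255 factors cancel in S and H, so raw channel differences can be used)
Max is G' → H = 60 × ((B-R)/Δ + 2) = 60 × ((36-11)/102 + 2)
  25/102 + 2 = 0.2450… + 2 = 2.2450…
  H = 60 × 2.2450… = 134.705…° → H = 134.7°
= HSL(134.7°, 82.3%, 24.3%)


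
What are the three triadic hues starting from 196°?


Triadic: equally spaced at 120° intervals
H1 = 196°
H2 = (196 + 120) mod 360 = 316°
H3 = (196 + 240) mod 360 = 76°
Triadic = 196°, 316°, 76°


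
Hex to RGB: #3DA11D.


3D → 61 (R)
A1 → 161 (G)
1D → 29 (B)
= RGB(61, 161, 29)


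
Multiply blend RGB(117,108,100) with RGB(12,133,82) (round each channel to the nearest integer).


Multiply: C = A×B/255, rounded to nearest integer
R: 117×12/255 = 1404/255 ≈ 5.506 → 6
G: 108×133/255 = 14364/255 ≈ 56.329 → 56
B: 100×82/255 = 8200/255 ≈ 32.157 → 32
= RGB(6, 56, 32)


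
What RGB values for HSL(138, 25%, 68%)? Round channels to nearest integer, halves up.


H=138°, S=0.25, L=0.68
C = (1-|2L-1|)×S = (1-|0.36|)×0.25 = 0.16
H' = H/60 = 138/60 ≈ 2.3000; X = C×(1-|H' mod 2 - 1|) = 0.048
m = L - C/2 = 0.68 - 0.08 = 0.6
Sector ⌊H'⌋ = 2 → (R',G',B') = (0.0, 0.16, 0.048)
RGB = ((R'+m)×255, (G'+m)×255, (B'+m)×255) = (153.0, 193.8, 165.24)
Round half up → RGB(153, 194, 165)


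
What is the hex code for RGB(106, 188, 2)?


R = 106 → 6A (hex)
G = 188 → BC (hex)
B = 2 → 02 (hex)
Hex = #6ABC02


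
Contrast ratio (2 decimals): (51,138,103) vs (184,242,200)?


Linearize each sRGB channel c=v/255: c/12.92 if c ≤ 0.04045 else ((c+0.055)/1.055)^2.4
L = 0.2126×R_lin + 0.7152×G_lin + 0.0722×B_lin
Color 1 (51,138,103):
  R=51: 51/255≈0.2000 > 0.04045 → ((0.2000+0.055)/1.055)^2.4 ≈ 0.03310
  G=138: 138/255≈0.5412 > 0.04045 → ((0.5412+0.055)/1.055)^2.4 ≈ 0.25415
  B=103: 103/255≈0.4039 > 0.04045 → ((0.4039+0.055)/1.055)^2.4 ≈ 0.13563
  L1 = 0.2126×0.03310 + 0.7152×0.25415 + 0.0722×0.13563 ≈ 0.19860
Color 2 (184,242,200):
  R=184: 184/255≈0.7216 > 0.04045 → ((0.7216+0.055)/1.055)^2.4 ≈ 0.47932
  G=242: 242/255≈0.9490 > 0.04045 → ((0.9490+0.055)/1.055)^2.4 ≈ 0.88792
  B=200: 200/255≈0.7843 > 0.04045 → ((0.7843+0.055)/1.055)^2.4 ≈ 0.57758
  L2 = 0.2126×0.47932 + 0.7152×0.88792 + 0.0722×0.57758 ≈ 0.77865
Lighter = 0.77865, Darker = 0.19860
Ratio = (L_lighter + 0.05) / (L_darker + 0.05)
Ratio = (0.77865 + 0.05) / (0.19860 + 0.05) = 0.82865 / 0.24860 ≈ 3.3333
Ratio ≈ 3.33:1


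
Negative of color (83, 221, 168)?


Invert: (255-R, 255-G, 255-B)
R: 255-83 = 172
G: 255-221 = 34
B: 255-168 = 87
= RGB(172, 34, 87)


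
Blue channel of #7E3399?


Color: #7E3399
R = 7E = 126
G = 33 = 51
B = 99 = 153
Blue = 153


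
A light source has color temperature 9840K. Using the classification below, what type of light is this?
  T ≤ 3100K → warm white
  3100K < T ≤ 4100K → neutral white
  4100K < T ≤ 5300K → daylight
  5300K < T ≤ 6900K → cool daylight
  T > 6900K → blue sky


Temperature: 9840K
9840K > 6900K → blue sky
Classification: blue sky


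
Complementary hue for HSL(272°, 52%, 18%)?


Complement = opposite side of color wheel = hue + 180°
H' = (272 + 180) mod 360 = 92°
S and L unchanged.
= HSL(92°, 52%, 18%)


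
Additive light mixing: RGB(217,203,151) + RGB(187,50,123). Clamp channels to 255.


Additive: each channel = min(255, C₁+C₂)
R: 217+187 = 404 → 255
G: 203+50 = 253 → 253
B: 151+123 = 274 → 255
= RGB(255, 253, 255)


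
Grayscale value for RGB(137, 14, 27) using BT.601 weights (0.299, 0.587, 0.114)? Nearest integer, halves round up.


Gray = 0.299×R + 0.587×G + 0.114×B
Gray = 0.299×137 + 0.587×14 + 0.114×27
Gray = 40.963 + 8.218 + 3.078
Gray = 52.259 → round half up → 52
Gray = 52


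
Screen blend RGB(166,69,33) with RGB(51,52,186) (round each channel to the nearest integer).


Screen: C = 255 - (255-A)×(255-B)/255, rounded to nearest integer
R: 255 - (255-166)×(255-51)/255 = 255 - 18156/255 ≈ 255 - 71.200 = 183.800 → 184
G: 255 - (255-69)×(255-52)/255 = 255 - 37758/255 ≈ 255 - 148.071 = 106.929 → 107
B: 255 - (255-33)×(255-186)/255 = 255 - 15318/255 ≈ 255 - 60.071 = 194.929 → 195
= RGB(184, 107, 195)


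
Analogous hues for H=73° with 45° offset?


Base hue: 73°
Left analog: (73 - 45) mod 360 = 28°
Right analog: (73 + 45) mod 360 = 118°
Analogous hues = 28° and 118°


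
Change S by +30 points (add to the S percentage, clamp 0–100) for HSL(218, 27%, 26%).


Original S = 27%
Adjustment = +30 percentage points
New S = 27 + (30) = 57
Clamp to [0, 100] → 57
= HSL(218°, 57%, 26%)


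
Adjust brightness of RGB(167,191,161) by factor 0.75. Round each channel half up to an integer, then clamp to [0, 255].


Multiply each channel by 0.75, round half up, clamp to [0, 255]
R: 167×0.75 = 125.25 → round → 125
G: 191×0.75 = 143.25 → round → 143
B: 161×0.75 = 120.75 → round → 121
= RGB(125, 143, 121)


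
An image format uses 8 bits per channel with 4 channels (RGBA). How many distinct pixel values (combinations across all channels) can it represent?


Total bits = 8 bits/channel × 4 channels = 32 bits
Distinct pixel values = 2^32
= 4,294,967,296 pixel values


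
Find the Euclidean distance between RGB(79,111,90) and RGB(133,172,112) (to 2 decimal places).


d = √[(R₁-R₂)² + (G₁-G₂)² + (B₁-B₂)²]
d = √[(79-133)² + (111-172)² + (90-112)²]
d = √[2916 + 3721 + 484]
d = √7121
d ≈ 84.39
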